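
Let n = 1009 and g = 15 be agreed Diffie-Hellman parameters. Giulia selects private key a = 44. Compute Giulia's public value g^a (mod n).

628

Public value = 15^44 (mod 1009).
15^1 ≡ 15 (mod 1009)
15^2 = (15^1)^2 ≡ 15^2 = 225 ≡ 225 (mod 1009)
15^4 = (15^2)^2 ≡ 225^2 = 50625 ≡ 175 (mod 1009)
15^8 = (15^4)^2 ≡ 175^2 = 30625 ≡ 355 (mod 1009)
15^16 = (15^8)^2 ≡ 355^2 = 126025 ≡ 909 (mod 1009)
15^32 = (15^16)^2 ≡ 909^2 = 826281 ≡ 919 (mod 1009)
15^44 = 15^32 · 15^8 · 15^4 ≡ 919 · 355 · 175 ≡ 628 (mod 1009).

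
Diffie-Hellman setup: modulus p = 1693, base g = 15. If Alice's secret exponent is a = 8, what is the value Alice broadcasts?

137

Public value = 15^8 mod 1693.
15^1 ≡ 15 (mod 1693)
15^2 = (15^1)^2 ≡ 15^2 = 225 ≡ 225 (mod 1693)
15^4 = (15^2)^2 ≡ 225^2 = 50625 ≡ 1528 (mod 1693)
15^8 = (15^4)^2 ≡ 1528^2 = 2334784 ≡ 137 (mod 1693)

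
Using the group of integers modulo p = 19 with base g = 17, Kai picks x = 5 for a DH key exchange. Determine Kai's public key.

Public value = 17^5 mod 19.
17^1 ≡ 17 (mod 19)
17^2 = (17^1)^2 ≡ 17^2 = 289 ≡ 4 (mod 19)
17^4 = (17^2)^2 ≡ 4^2 = 16 ≡ 16 (mod 19)
17^5 = 17^4 · 17^1 ≡ 16 · 17 ≡ 6 (mod 19).

6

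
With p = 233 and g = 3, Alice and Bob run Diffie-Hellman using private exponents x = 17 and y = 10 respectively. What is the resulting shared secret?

Bob sends B = g^y mod p = 3^10 mod 233.
3^1 ≡ 3 (mod 233)
3^2 = (3^1)^2 ≡ 3^2 = 9 ≡ 9 (mod 233)
3^4 = (3^2)^2 ≡ 9^2 = 81 ≡ 81 (mod 233)
3^8 = (3^4)^2 ≡ 81^2 = 6561 ≡ 37 (mod 233)
3^10 = 3^8 · 3^2 ≡ 37 · 9 ≡ 100 (mod 233).
So B = 100. Alice then computes K = B^x mod p = 100^17 mod 233.
100^1 ≡ 100 (mod 233)
100^2 = (100^1)^2 ≡ 100^2 = 10000 ≡ 214 (mod 233)
100^4 = (100^2)^2 ≡ 214^2 = 45796 ≡ 128 (mod 233)
100^8 = (100^4)^2 ≡ 128^2 = 16384 ≡ 74 (mod 233)
100^16 = (100^8)^2 ≡ 74^2 = 5476 ≡ 117 (mod 233)
100^17 = 100^16 · 100^1 ≡ 117 · 100 ≡ 50 (mod 233).

50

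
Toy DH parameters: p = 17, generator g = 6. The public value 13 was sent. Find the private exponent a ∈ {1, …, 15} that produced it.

12

Try successive powers of 6 modulo 17:
6^1 ≡ 6
6^2 ≡ 2
6^3 ≡ 12
6^4 ≡ 4
6^5 ≡ 7
6^6 ≡ 8
6^7 ≡ 14
6^8 ≡ 16
6^9 ≡ 11
6^10 ≡ 15
6^11 ≡ 5
6^12 ≡ 13
Found: a = 12.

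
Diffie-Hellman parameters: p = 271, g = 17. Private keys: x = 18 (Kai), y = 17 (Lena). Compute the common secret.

Kai sends A = g^x mod p = 17^18 mod 271.
17^1 ≡ 17 (mod 271)
17^2 = (17^1)^2 ≡ 17^2 = 289 ≡ 18 (mod 271)
17^4 = (17^2)^2 ≡ 18^2 = 324 ≡ 53 (mod 271)
17^8 = (17^4)^2 ≡ 53^2 = 2809 ≡ 99 (mod 271)
17^16 = (17^8)^2 ≡ 99^2 = 9801 ≡ 45 (mod 271)
17^18 = 17^16 · 17^2 ≡ 45 · 18 ≡ 268 (mod 271).
So A = 268. Lena then computes K = A^y mod p = 268^17 mod 271.
268^1 ≡ 268 (mod 271)
268^2 = (268^1)^2 ≡ 268^2 = 71824 ≡ 9 (mod 271)
268^4 = (268^2)^2 ≡ 9^2 = 81 ≡ 81 (mod 271)
268^8 = (268^4)^2 ≡ 81^2 = 6561 ≡ 57 (mod 271)
268^16 = (268^8)^2 ≡ 57^2 = 3249 ≡ 268 (mod 271)
268^17 = 268^16 · 268^1 ≡ 268 · 268 ≡ 9 (mod 271).

9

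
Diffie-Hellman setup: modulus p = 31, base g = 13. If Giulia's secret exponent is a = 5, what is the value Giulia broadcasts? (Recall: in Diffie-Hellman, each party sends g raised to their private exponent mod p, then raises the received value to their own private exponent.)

6

Public value = 13^5 (mod 31).
13^1 ≡ 13 (mod 31)
13^2 = (13^1)^2 ≡ 13^2 = 169 ≡ 14 (mod 31)
13^4 = (13^2)^2 ≡ 14^2 = 196 ≡ 10 (mod 31)
13^5 = 13^4 · 13^1 ≡ 10 · 13 ≡ 6 (mod 31).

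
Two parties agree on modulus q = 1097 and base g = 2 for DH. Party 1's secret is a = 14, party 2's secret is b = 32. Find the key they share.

Party 2 sends B = g^b mod q = 2^32 mod 1097.
2^1 ≡ 2 (mod 1097)
2^2 = (2^1)^2 ≡ 2^2 = 4 ≡ 4 (mod 1097)
2^4 = (2^2)^2 ≡ 4^2 = 16 ≡ 16 (mod 1097)
2^8 = (2^4)^2 ≡ 16^2 = 256 ≡ 256 (mod 1097)
2^16 = (2^8)^2 ≡ 256^2 = 65536 ≡ 813 (mod 1097)
2^32 = (2^16)^2 ≡ 813^2 = 660969 ≡ 575 (mod 1097)
So B = 575. Party 1 then computes K = B^a mod q = 575^14 mod 1097.
575^1 ≡ 575 (mod 1097)
575^2 = (575^1)^2 ≡ 575^2 = 330625 ≡ 428 (mod 1097)
575^4 = (575^2)^2 ≡ 428^2 = 183184 ≡ 1082 (mod 1097)
575^8 = (575^4)^2 ≡ 1082^2 = 1170724 ≡ 225 (mod 1097)
575^14 = 575^8 · 575^4 · 575^2 ≡ 225 · 1082 · 428 ≡ 249 (mod 1097).

249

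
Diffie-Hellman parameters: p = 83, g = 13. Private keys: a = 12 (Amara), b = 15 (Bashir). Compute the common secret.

Amara sends A = g^a mod p = 13^12 mod 83.
13^1 ≡ 13 (mod 83)
13^2 = (13^1)^2 ≡ 13^2 = 169 ≡ 3 (mod 83)
13^4 = (13^2)^2 ≡ 3^2 = 9 ≡ 9 (mod 83)
13^8 = (13^4)^2 ≡ 9^2 = 81 ≡ 81 (mod 83)
13^12 = 13^8 · 13^4 ≡ 81 · 9 ≡ 65 (mod 83).
So A = 65. Bashir then computes K = A^b mod p = 65^15 mod 83.
65^1 ≡ 65 (mod 83)
65^2 = (65^1)^2 ≡ 65^2 = 4225 ≡ 75 (mod 83)
65^4 = (65^2)^2 ≡ 75^2 = 5625 ≡ 64 (mod 83)
65^8 = (65^4)^2 ≡ 64^2 = 4096 ≡ 29 (mod 83)
65^15 = 65^8 · 65^4 · 65^2 · 65^1 ≡ 29 · 64 · 75 · 65 ≡ 4 (mod 83).

4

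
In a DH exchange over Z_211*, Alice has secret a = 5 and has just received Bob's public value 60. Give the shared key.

12

Shared key K = 60^5 mod 211.
60^1 ≡ 60 (mod 211)
60^2 = (60^1)^2 ≡ 60^2 = 3600 ≡ 13 (mod 211)
60^4 = (60^2)^2 ≡ 13^2 = 169 ≡ 169 (mod 211)
60^5 = 60^4 · 60^1 ≡ 169 · 60 ≡ 12 (mod 211).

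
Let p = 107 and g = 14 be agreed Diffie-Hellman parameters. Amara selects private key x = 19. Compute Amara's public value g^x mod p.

25

Public value = 14^19 mod 107.
14^1 ≡ 14 (mod 107)
14^2 = (14^1)^2 ≡ 14^2 = 196 ≡ 89 (mod 107)
14^4 = (14^2)^2 ≡ 89^2 = 7921 ≡ 3 (mod 107)
14^8 = (14^4)^2 ≡ 3^2 = 9 ≡ 9 (mod 107)
14^16 = (14^8)^2 ≡ 9^2 = 81 ≡ 81 (mod 107)
14^19 = 14^16 · 14^2 · 14^1 ≡ 81 · 89 · 14 ≡ 25 (mod 107).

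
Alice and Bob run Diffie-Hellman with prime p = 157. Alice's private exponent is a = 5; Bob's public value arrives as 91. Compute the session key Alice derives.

Shared key K = 91^5 mod 157.
91^1 ≡ 91 (mod 157)
91^2 = (91^1)^2 ≡ 91^2 = 8281 ≡ 117 (mod 157)
91^4 = (91^2)^2 ≡ 117^2 = 13689 ≡ 30 (mod 157)
91^5 = 91^4 · 91^1 ≡ 30 · 91 ≡ 61 (mod 157).

61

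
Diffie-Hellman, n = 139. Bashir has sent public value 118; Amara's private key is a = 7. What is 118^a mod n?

67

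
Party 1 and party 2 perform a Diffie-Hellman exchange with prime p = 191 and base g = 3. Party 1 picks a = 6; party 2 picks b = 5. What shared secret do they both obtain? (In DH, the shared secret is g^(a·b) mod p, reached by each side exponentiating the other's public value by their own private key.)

Party 2 sends B = g^b mod p = 3^5 mod 191.
3^1 ≡ 3 (mod 191)
3^2 = (3^1)^2 ≡ 3^2 = 9 ≡ 9 (mod 191)
3^4 = (3^2)^2 ≡ 9^2 = 81 ≡ 81 (mod 191)
3^5 = 3^4 · 3^1 ≡ 81 · 3 ≡ 52 (mod 191).
So B = 52. Party 1 then computes K = B^a mod p = 52^6 mod 191.
52^1 ≡ 52 (mod 191)
52^2 = (52^1)^2 ≡ 52^2 = 2704 ≡ 30 (mod 191)
52^4 = (52^2)^2 ≡ 30^2 = 900 ≡ 136 (mod 191)
52^6 = 52^4 · 52^2 ≡ 136 · 30 ≡ 69 (mod 191).

69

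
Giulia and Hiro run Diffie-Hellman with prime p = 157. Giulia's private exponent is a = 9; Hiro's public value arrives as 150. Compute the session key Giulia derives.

Shared key K = 150^9 mod 157.
150^1 ≡ 150 (mod 157)
150^2 = (150^1)^2 ≡ 150^2 = 22500 ≡ 49 (mod 157)
150^4 = (150^2)^2 ≡ 49^2 = 2401 ≡ 46 (mod 157)
150^8 = (150^4)^2 ≡ 46^2 = 2116 ≡ 75 (mod 157)
150^9 = 150^8 · 150^1 ≡ 75 · 150 ≡ 103 (mod 157).

103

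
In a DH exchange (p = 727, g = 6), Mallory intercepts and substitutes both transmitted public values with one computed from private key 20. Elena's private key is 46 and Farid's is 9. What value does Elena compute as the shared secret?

Elena receives Mallory's public value M = 6^20 mod 727 instead of the honest one.
6^1 ≡ 6 (mod 727)
6^2 = (6^1)^2 ≡ 6^2 = 36 ≡ 36 (mod 727)
6^4 = (6^2)^2 ≡ 36^2 = 1296 ≡ 569 (mod 727)
6^8 = (6^4)^2 ≡ 569^2 = 323761 ≡ 246 (mod 727)
6^16 = (6^8)^2 ≡ 246^2 = 60516 ≡ 175 (mod 727)
6^20 = 6^16 · 6^4 ≡ 175 · 569 ≡ 703 (mod 727).
So M = 703. Elena computes K = M^46 mod 727.
703^1 ≡ 703 (mod 727)
703^2 = (703^1)^2 ≡ 703^2 = 494209 ≡ 576 (mod 727)
703^4 = (703^2)^2 ≡ 576^2 = 331776 ≡ 264 (mod 727)
703^8 = (703^4)^2 ≡ 264^2 = 69696 ≡ 631 (mod 727)
703^16 = (703^8)^2 ≡ 631^2 = 398161 ≡ 492 (mod 727)
703^32 = (703^16)^2 ≡ 492^2 = 242064 ≡ 700 (mod 727)
703^46 = 703^32 · 703^8 · 703^4 · 703^2 ≡ 700 · 631 · 264 · 576 ≡ 295 (mod 727).

295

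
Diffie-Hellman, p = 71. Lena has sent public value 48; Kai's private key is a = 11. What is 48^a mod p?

30

Shared key K = 48^11 mod 71.
48^1 ≡ 48 (mod 71)
48^2 = (48^1)^2 ≡ 48^2 = 2304 ≡ 32 (mod 71)
48^4 = (48^2)^2 ≡ 32^2 = 1024 ≡ 30 (mod 71)
48^8 = (48^4)^2 ≡ 30^2 = 900 ≡ 48 (mod 71)
48^11 = 48^8 · 48^2 · 48^1 ≡ 48 · 32 · 48 ≡ 30 (mod 71).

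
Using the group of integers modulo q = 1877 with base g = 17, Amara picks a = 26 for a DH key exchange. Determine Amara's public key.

723

Public value = 17^26 mod 1877.
17^1 ≡ 17 (mod 1877)
17^2 = (17^1)^2 ≡ 17^2 = 289 ≡ 289 (mod 1877)
17^4 = (17^2)^2 ≡ 289^2 = 83521 ≡ 933 (mod 1877)
17^8 = (17^4)^2 ≡ 933^2 = 870489 ≡ 1438 (mod 1877)
17^16 = (17^8)^2 ≡ 1438^2 = 2067844 ≡ 1267 (mod 1877)
17^26 = 17^16 · 17^8 · 17^2 ≡ 1267 · 1438 · 289 ≡ 723 (mod 1877).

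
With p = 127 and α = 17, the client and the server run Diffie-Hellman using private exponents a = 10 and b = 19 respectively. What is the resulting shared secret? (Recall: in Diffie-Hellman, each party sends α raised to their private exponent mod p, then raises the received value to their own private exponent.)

17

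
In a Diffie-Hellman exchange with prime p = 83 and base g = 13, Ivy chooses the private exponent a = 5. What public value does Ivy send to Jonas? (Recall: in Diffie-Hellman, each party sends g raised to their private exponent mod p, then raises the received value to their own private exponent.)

Public value = 13^5 mod 83.
13^1 ≡ 13 (mod 83)
13^2 = (13^1)^2 ≡ 13^2 = 169 ≡ 3 (mod 83)
13^4 = (13^2)^2 ≡ 3^2 = 9 ≡ 9 (mod 83)
13^5 = 13^4 · 13^1 ≡ 9 · 13 ≡ 34 (mod 83).

34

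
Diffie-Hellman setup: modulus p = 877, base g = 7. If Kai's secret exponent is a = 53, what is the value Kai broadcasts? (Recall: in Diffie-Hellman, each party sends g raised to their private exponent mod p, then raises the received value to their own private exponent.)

679

Public value = 7^{53} \pmod{877}.
7^1 ≡ 7 (mod 877)
7^2 = (7^1)^2 ≡ 7^2 = 49 ≡ 49 (mod 877)
7^4 = (7^2)^2 ≡ 49^2 = 2401 ≡ 647 (mod 877)
7^8 = (7^4)^2 ≡ 647^2 = 418609 ≡ 280 (mod 877)
7^16 = (7^8)^2 ≡ 280^2 = 78400 ≡ 347 (mod 877)
7^32 = (7^16)^2 ≡ 347^2 = 120409 ≡ 260 (mod 877)
7^53 = 7^32 · 7^16 · 7^4 · 7^1 ≡ 260 · 347 · 647 · 7 ≡ 679 (mod 877).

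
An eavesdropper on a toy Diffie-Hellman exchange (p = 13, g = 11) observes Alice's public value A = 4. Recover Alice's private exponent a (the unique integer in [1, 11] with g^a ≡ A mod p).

2

Try successive powers of 11 modulo 13:
11^1 ≡ 11
11^2 ≡ 4
Found: a = 2.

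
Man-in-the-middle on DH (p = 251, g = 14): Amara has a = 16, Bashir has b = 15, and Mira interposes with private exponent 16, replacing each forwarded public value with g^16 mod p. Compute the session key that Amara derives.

Amara receives Mira's public value M = 14^16 mod 251 instead of the honest one.
14^1 ≡ 14 (mod 251)
14^2 = (14^1)^2 ≡ 14^2 = 196 ≡ 196 (mod 251)
14^4 = (14^2)^2 ≡ 196^2 = 38416 ≡ 13 (mod 251)
14^8 = (14^4)^2 ≡ 13^2 = 169 ≡ 169 (mod 251)
14^16 = (14^8)^2 ≡ 169^2 = 28561 ≡ 198 (mod 251)
So M = 198. Amara computes K = M^16 mod 251.
198^1 ≡ 198 (mod 251)
198^2 = (198^1)^2 ≡ 198^2 = 39204 ≡ 48 (mod 251)
198^4 = (198^2)^2 ≡ 48^2 = 2304 ≡ 45 (mod 251)
198^8 = (198^4)^2 ≡ 45^2 = 2025 ≡ 17 (mod 251)
198^16 = (198^8)^2 ≡ 17^2 = 289 ≡ 38 (mod 251)

38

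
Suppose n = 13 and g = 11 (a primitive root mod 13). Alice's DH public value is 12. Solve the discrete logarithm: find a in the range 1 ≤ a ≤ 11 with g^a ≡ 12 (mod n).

6

Try successive powers of 11 modulo 13:
11^1 ≡ 11
11^2 ≡ 4
11^3 ≡ 5
11^4 ≡ 3
11^5 ≡ 7
11^6 ≡ 12
Found: a = 6.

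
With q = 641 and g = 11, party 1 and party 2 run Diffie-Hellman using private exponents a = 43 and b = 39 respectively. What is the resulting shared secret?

484

Party 1 sends A = g^a mod q = 11^43 mod 641.
11^1 ≡ 11 (mod 641)
11^2 = (11^1)^2 ≡ 11^2 = 121 ≡ 121 (mod 641)
11^4 = (11^2)^2 ≡ 121^2 = 14641 ≡ 539 (mod 641)
11^8 = (11^4)^2 ≡ 539^2 = 290521 ≡ 148 (mod 641)
11^16 = (11^8)^2 ≡ 148^2 = 21904 ≡ 110 (mod 641)
11^32 = (11^16)^2 ≡ 110^2 = 12100 ≡ 562 (mod 641)
11^43 = 11^32 · 11^8 · 11^2 · 11^1 ≡ 562 · 148 · 121 · 11 ≡ 146 (mod 641).
So A = 146. Party 2 then computes K = A^b mod q = 146^39 mod 641.
146^1 ≡ 146 (mod 641)
146^2 = (146^1)^2 ≡ 146^2 = 21316 ≡ 163 (mod 641)
146^4 = (146^2)^2 ≡ 163^2 = 26569 ≡ 288 (mod 641)
146^8 = (146^4)^2 ≡ 288^2 = 82944 ≡ 255 (mod 641)
146^16 = (146^8)^2 ≡ 255^2 = 65025 ≡ 284 (mod 641)
146^32 = (146^16)^2 ≡ 284^2 = 80656 ≡ 531 (mod 641)
146^39 = 146^32 · 146^4 · 146^2 · 146^1 ≡ 531 · 288 · 163 · 146 ≡ 484 (mod 641).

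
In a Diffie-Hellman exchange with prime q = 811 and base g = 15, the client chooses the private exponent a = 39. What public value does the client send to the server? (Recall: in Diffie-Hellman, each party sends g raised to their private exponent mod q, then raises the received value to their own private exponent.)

Public value = 15^39 mod 811.
15^1 ≡ 15 (mod 811)
15^2 = (15^1)^2 ≡ 15^2 = 225 ≡ 225 (mod 811)
15^4 = (15^2)^2 ≡ 225^2 = 50625 ≡ 343 (mod 811)
15^8 = (15^4)^2 ≡ 343^2 = 117649 ≡ 54 (mod 811)
15^16 = (15^8)^2 ≡ 54^2 = 2916 ≡ 483 (mod 811)
15^32 = (15^16)^2 ≡ 483^2 = 233289 ≡ 532 (mod 811)
15^39 = 15^32 · 15^4 · 15^2 · 15^1 ≡ 532 · 343 · 225 · 15 ≡ 131 (mod 811).

131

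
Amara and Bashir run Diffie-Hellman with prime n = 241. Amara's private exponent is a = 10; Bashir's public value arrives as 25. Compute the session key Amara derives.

240

Shared key K = 25^10 mod 241.
25^1 ≡ 25 (mod 241)
25^2 = (25^1)^2 ≡ 25^2 = 625 ≡ 143 (mod 241)
25^4 = (25^2)^2 ≡ 143^2 = 20449 ≡ 205 (mod 241)
25^8 = (25^4)^2 ≡ 205^2 = 42025 ≡ 91 (mod 241)
25^10 = 25^8 · 25^2 ≡ 91 · 143 ≡ 240 (mod 241).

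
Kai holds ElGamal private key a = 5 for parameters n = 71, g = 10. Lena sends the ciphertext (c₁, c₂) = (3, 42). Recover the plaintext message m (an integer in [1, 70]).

Shared mask s = c₁^a mod n = 3^5 mod 71.
3^1 ≡ 3 (mod 71)
3^2 = (3^1)^2 ≡ 3^2 = 9 ≡ 9 (mod 71)
3^4 = (3^2)^2 ≡ 9^2 = 81 ≡ 10 (mod 71)
3^5 = 3^4 · 3^1 ≡ 10 · 3 ≡ 30 (mod 71).
So s = 30; s⁻¹ ≡ 45 (mod 71).
m = c₂ · s⁻¹ mod 71 = 42 · 45 mod 71 = 44.

44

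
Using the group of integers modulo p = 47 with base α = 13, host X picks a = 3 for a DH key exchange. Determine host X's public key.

35

Public value = 13^3 (mod 47).
13^1 ≡ 13 (mod 47)
13^2 = (13^1)^2 ≡ 13^2 = 169 ≡ 28 (mod 47)
13^3 = 13^2 · 13^1 ≡ 28 · 13 ≡ 35 (mod 47).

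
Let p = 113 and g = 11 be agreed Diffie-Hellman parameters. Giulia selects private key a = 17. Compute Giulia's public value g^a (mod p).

36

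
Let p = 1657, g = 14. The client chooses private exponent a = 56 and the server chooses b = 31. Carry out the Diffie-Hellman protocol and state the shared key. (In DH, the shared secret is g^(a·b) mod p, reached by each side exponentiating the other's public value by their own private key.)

98

The client sends A = g^a mod p = 14^56 mod 1657.
14^1 ≡ 14 (mod 1657)
14^2 = (14^1)^2 ≡ 14^2 = 196 ≡ 196 (mod 1657)
14^4 = (14^2)^2 ≡ 196^2 = 38416 ≡ 305 (mod 1657)
14^8 = (14^4)^2 ≡ 305^2 = 93025 ≡ 233 (mod 1657)
14^16 = (14^8)^2 ≡ 233^2 = 54289 ≡ 1265 (mod 1657)
14^32 = (14^16)^2 ≡ 1265^2 = 1600225 ≡ 1220 (mod 1657)
14^56 = 14^32 · 14^16 · 14^8 ≡ 1220 · 1265 · 233 ≡ 16 (mod 1657).
So A = 16. The server then computes K = A^b mod p = 16^31 mod 1657.
16^1 ≡ 16 (mod 1657)
16^2 = (16^1)^2 ≡ 16^2 = 256 ≡ 256 (mod 1657)
16^4 = (16^2)^2 ≡ 256^2 = 65536 ≡ 913 (mod 1657)
16^8 = (16^4)^2 ≡ 913^2 = 833569 ≡ 98 (mod 1657)
16^16 = (16^8)^2 ≡ 98^2 = 9604 ≡ 1319 (mod 1657)
16^31 = 16^16 · 16^8 · 16^4 · 16^2 · 16^1 ≡ 1319 · 98 · 913 · 256 · 16 ≡ 98 (mod 1657).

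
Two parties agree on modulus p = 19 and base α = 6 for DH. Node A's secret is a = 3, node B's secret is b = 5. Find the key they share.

11

Node A sends A = α^a mod p = 6^3 mod 19.
6^1 ≡ 6 (mod 19)
6^2 = (6^1)^2 ≡ 6^2 = 36 ≡ 17 (mod 19)
6^3 = 6^2 · 6^1 ≡ 17 · 6 ≡ 7 (mod 19).
So A = 7. Node B then computes K = A^b mod p = 7^5 mod 19.
7^1 ≡ 7 (mod 19)
7^2 = (7^1)^2 ≡ 7^2 = 49 ≡ 11 (mod 19)
7^4 = (7^2)^2 ≡ 11^2 = 121 ≡ 7 (mod 19)
7^5 = 7^4 · 7^1 ≡ 7 · 7 ≡ 11 (mod 19).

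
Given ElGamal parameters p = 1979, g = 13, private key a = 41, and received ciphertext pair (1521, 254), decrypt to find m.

680

Shared mask s = c₁^a mod p = 1521^41 mod 1979.
1521^1 ≡ 1521 (mod 1979)
1521^2 = (1521^1)^2 ≡ 1521^2 = 2313441 ≡ 1969 (mod 1979)
1521^4 = (1521^2)^2 ≡ 1969^2 = 3876961 ≡ 100 (mod 1979)
1521^8 = (1521^4)^2 ≡ 100^2 = 10000 ≡ 105 (mod 1979)
1521^16 = (1521^8)^2 ≡ 105^2 = 11025 ≡ 1130 (mod 1979)
1521^32 = (1521^16)^2 ≡ 1130^2 = 1276900 ≡ 445 (mod 1979)
1521^41 = 1521^32 · 1521^8 · 1521^1 ≡ 445 · 105 · 1521 ≡ 856 (mod 1979).
So s = 856; s⁻¹ ≡ 252 (mod 1979).
m = c₂ · s⁻¹ mod 1979 = 254 · 252 mod 1979 = 680.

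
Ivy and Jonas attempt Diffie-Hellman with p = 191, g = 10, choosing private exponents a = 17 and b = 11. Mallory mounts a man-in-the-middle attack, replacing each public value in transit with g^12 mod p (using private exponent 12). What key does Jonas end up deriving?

Jonas receives Mallory's public value M = 10^12 mod 191 instead of the honest one.
10^1 ≡ 10 (mod 191)
10^2 = (10^1)^2 ≡ 10^2 = 100 ≡ 100 (mod 191)
10^4 = (10^2)^2 ≡ 100^2 = 10000 ≡ 68 (mod 191)
10^8 = (10^4)^2 ≡ 68^2 = 4624 ≡ 40 (mod 191)
10^12 = 10^8 · 10^4 ≡ 40 · 68 ≡ 46 (mod 191).
So M = 46. Jonas computes K = M^11 mod 191.
46^1 ≡ 46 (mod 191)
46^2 = (46^1)^2 ≡ 46^2 = 2116 ≡ 15 (mod 191)
46^4 = (46^2)^2 ≡ 15^2 = 225 ≡ 34 (mod 191)
46^8 = (46^4)^2 ≡ 34^2 = 1156 ≡ 10 (mod 191)
46^11 = 46^8 · 46^2 · 46^1 ≡ 10 · 15 · 46 ≡ 24 (mod 191).

24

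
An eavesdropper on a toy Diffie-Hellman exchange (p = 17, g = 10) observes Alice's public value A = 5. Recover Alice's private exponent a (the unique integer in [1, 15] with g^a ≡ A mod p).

Try successive powers of 10 modulo 17:
10^1 ≡ 10
10^2 ≡ 15
10^3 ≡ 14
10^4 ≡ 4
10^5 ≡ 6
10^6 ≡ 9
10^7 ≡ 5
Found: a = 7.

7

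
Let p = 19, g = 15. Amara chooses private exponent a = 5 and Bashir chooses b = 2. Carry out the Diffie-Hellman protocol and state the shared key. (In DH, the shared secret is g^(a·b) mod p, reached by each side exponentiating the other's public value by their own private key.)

Amara sends A = g^a mod p = 15^5 mod 19.
15^1 ≡ 15 (mod 19)
15^2 = (15^1)^2 ≡ 15^2 = 225 ≡ 16 (mod 19)
15^4 = (15^2)^2 ≡ 16^2 = 256 ≡ 9 (mod 19)
15^5 = 15^4 · 15^1 ≡ 9 · 15 ≡ 2 (mod 19).
So A = 2. Bashir then computes K = A^b mod p = 2^2 mod 19.
2^1 ≡ 2 (mod 19)
2^2 = (2^1)^2 ≡ 2^2 = 4 ≡ 4 (mod 19)

4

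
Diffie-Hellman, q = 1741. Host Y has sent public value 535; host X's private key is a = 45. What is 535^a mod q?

939

Shared key K = 535^45 mod 1741.
535^1 ≡ 535 (mod 1741)
535^2 = (535^1)^2 ≡ 535^2 = 286225 ≡ 701 (mod 1741)
535^4 = (535^2)^2 ≡ 701^2 = 491401 ≡ 439 (mod 1741)
535^8 = (535^4)^2 ≡ 439^2 = 192721 ≡ 1211 (mod 1741)
535^16 = (535^8)^2 ≡ 1211^2 = 1466521 ≡ 599 (mod 1741)
535^32 = (535^16)^2 ≡ 599^2 = 358801 ≡ 155 (mod 1741)
535^45 = 535^32 · 535^8 · 535^4 · 535^1 ≡ 155 · 1211 · 439 · 535 ≡ 939 (mod 1741).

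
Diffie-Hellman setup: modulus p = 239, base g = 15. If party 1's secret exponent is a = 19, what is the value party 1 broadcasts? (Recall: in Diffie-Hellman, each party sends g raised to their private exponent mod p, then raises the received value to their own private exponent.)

142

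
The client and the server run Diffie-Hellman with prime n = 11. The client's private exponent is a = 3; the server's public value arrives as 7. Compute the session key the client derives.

2

Shared key K = 7^3 mod 11.
7^1 ≡ 7 (mod 11)
7^2 = (7^1)^2 ≡ 7^2 = 49 ≡ 5 (mod 11)
7^3 = 7^2 · 7^1 ≡ 5 · 7 ≡ 2 (mod 11).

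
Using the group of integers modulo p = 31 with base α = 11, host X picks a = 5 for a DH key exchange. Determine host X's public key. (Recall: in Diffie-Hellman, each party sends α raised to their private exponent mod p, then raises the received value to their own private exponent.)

Public value = 11^5 mod 31.
11^1 ≡ 11 (mod 31)
11^2 = (11^1)^2 ≡ 11^2 = 121 ≡ 28 (mod 31)
11^4 = (11^2)^2 ≡ 28^2 = 784 ≡ 9 (mod 31)
11^5 = 11^4 · 11^1 ≡ 9 · 11 ≡ 6 (mod 31).

6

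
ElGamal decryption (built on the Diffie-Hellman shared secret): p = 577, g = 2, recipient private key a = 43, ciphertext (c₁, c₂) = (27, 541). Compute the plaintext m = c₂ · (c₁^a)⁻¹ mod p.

Shared mask s = c₁^a mod p = 27^43 mod 577.
27^1 ≡ 27 (mod 577)
27^2 = (27^1)^2 ≡ 27^2 = 729 ≡ 152 (mod 577)
27^4 = (27^2)^2 ≡ 152^2 = 23104 ≡ 24 (mod 577)
27^8 = (27^4)^2 ≡ 24^2 = 576 ≡ 576 (mod 577)
27^16 = (27^8)^2 ≡ 576^2 = 331776 ≡ 1 (mod 577)
27^32 = (27^16)^2 ≡ 1^2 = 1 ≡ 1 (mod 577)
27^43 = 27^32 · 27^8 · 27^2 · 27^1 ≡ 1 · 576 · 152 · 27 ≡ 512 (mod 577).
So s = 512; s⁻¹ ≡ 71 (mod 577).
m = c₂ · s⁻¹ mod 577 = 541 · 71 mod 577 = 329.

329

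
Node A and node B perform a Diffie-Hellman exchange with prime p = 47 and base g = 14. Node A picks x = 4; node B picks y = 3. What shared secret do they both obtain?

Node A sends A = g^x mod p = 14^4 mod 47.
14^1 ≡ 14 (mod 47)
14^2 = (14^1)^2 ≡ 14^2 = 196 ≡ 8 (mod 47)
14^4 = (14^2)^2 ≡ 8^2 = 64 ≡ 17 (mod 47)
So A = 17. Node B then computes K = A^y mod p = 17^3 mod 47.
17^1 ≡ 17 (mod 47)
17^2 = (17^1)^2 ≡ 17^2 = 289 ≡ 7 (mod 47)
17^3 = 17^2 · 17^1 ≡ 7 · 17 ≡ 25 (mod 47).

25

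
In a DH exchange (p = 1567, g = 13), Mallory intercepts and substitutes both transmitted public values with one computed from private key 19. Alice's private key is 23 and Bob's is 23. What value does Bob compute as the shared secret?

Bob receives Mallory's public value M = 13^19 mod 1567 instead of the honest one.
13^1 ≡ 13 (mod 1567)
13^2 = (13^1)^2 ≡ 13^2 = 169 ≡ 169 (mod 1567)
13^4 = (13^2)^2 ≡ 169^2 = 28561 ≡ 355 (mod 1567)
13^8 = (13^4)^2 ≡ 355^2 = 126025 ≡ 665 (mod 1567)
13^16 = (13^8)^2 ≡ 665^2 = 442225 ≡ 331 (mod 1567)
13^19 = 13^16 · 13^2 · 13^1 ≡ 331 · 169 · 13 ≡ 119 (mod 1567).
So M = 119. Bob computes K = M^23 mod 1567.
119^1 ≡ 119 (mod 1567)
119^2 = (119^1)^2 ≡ 119^2 = 14161 ≡ 58 (mod 1567)
119^4 = (119^2)^2 ≡ 58^2 = 3364 ≡ 230 (mod 1567)
119^8 = (119^4)^2 ≡ 230^2 = 52900 ≡ 1189 (mod 1567)
119^16 = (119^8)^2 ≡ 1189^2 = 1413721 ≡ 287 (mod 1567)
119^23 = 119^16 · 119^4 · 119^2 · 119^1 ≡ 287 · 230 · 58 · 119 ≡ 471 (mod 1567).

471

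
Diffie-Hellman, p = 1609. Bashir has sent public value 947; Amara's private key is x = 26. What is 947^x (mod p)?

1072

Shared key K = 947^26 mod 1609.
947^1 ≡ 947 (mod 1609)
947^2 = (947^1)^2 ≡ 947^2 = 896809 ≡ 596 (mod 1609)
947^4 = (947^2)^2 ≡ 596^2 = 355216 ≡ 1236 (mod 1609)
947^8 = (947^4)^2 ≡ 1236^2 = 1527696 ≡ 755 (mod 1609)
947^16 = (947^8)^2 ≡ 755^2 = 570025 ≡ 439 (mod 1609)
947^26 = 947^16 · 947^8 · 947^2 ≡ 439 · 755 · 596 ≡ 1072 (mod 1609).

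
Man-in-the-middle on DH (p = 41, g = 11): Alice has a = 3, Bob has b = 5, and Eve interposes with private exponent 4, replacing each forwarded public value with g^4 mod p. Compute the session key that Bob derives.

Bob receives Eve's public value M = 11^4 mod 41 instead of the honest one.
11^1 ≡ 11 (mod 41)
11^2 = (11^1)^2 ≡ 11^2 = 121 ≡ 39 (mod 41)
11^4 = (11^2)^2 ≡ 39^2 = 1521 ≡ 4 (mod 41)
So M = 4. Bob computes K = M^5 mod 41.
4^1 ≡ 4 (mod 41)
4^2 = (4^1)^2 ≡ 4^2 = 16 ≡ 16 (mod 41)
4^4 = (4^2)^2 ≡ 16^2 = 256 ≡ 10 (mod 41)
4^5 = 4^4 · 4^1 ≡ 10 · 4 ≡ 40 (mod 41).

40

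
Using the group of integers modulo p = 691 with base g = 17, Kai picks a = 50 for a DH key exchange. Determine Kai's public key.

Public value = 17^50 mod 691.
17^1 ≡ 17 (mod 691)
17^2 = (17^1)^2 ≡ 17^2 = 289 ≡ 289 (mod 691)
17^4 = (17^2)^2 ≡ 289^2 = 83521 ≡ 601 (mod 691)
17^8 = (17^4)^2 ≡ 601^2 = 361201 ≡ 499 (mod 691)
17^16 = (17^8)^2 ≡ 499^2 = 249001 ≡ 241 (mod 691)
17^32 = (17^16)^2 ≡ 241^2 = 58081 ≡ 37 (mod 691)
17^50 = 17^32 · 17^16 · 17^2 ≡ 37 · 241 · 289 ≡ 274 (mod 691).

274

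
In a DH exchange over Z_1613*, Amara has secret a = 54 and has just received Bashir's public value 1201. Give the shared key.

Shared key K = 1201^54 mod 1613.
1201^1 ≡ 1201 (mod 1613)
1201^2 = (1201^1)^2 ≡ 1201^2 = 1442401 ≡ 379 (mod 1613)
1201^4 = (1201^2)^2 ≡ 379^2 = 143641 ≡ 84 (mod 1613)
1201^8 = (1201^4)^2 ≡ 84^2 = 7056 ≡ 604 (mod 1613)
1201^16 = (1201^8)^2 ≡ 604^2 = 364816 ≡ 278 (mod 1613)
1201^32 = (1201^16)^2 ≡ 278^2 = 77284 ≡ 1473 (mod 1613)
1201^54 = 1201^32 · 1201^16 · 1201^4 · 1201^2 ≡ 1473 · 278 · 84 · 379 ≡ 1090 (mod 1613).

1090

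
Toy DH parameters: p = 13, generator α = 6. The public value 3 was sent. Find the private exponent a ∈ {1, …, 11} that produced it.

8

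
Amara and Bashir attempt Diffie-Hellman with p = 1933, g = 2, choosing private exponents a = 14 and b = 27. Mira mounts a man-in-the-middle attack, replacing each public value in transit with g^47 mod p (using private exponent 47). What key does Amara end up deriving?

920

Amara receives Mira's public value M = 2^47 mod 1933 instead of the honest one.
2^1 ≡ 2 (mod 1933)
2^2 = (2^1)^2 ≡ 2^2 = 4 ≡ 4 (mod 1933)
2^4 = (2^2)^2 ≡ 4^2 = 16 ≡ 16 (mod 1933)
2^8 = (2^4)^2 ≡ 16^2 = 256 ≡ 256 (mod 1933)
2^16 = (2^8)^2 ≡ 256^2 = 65536 ≡ 1747 (mod 1933)
2^32 = (2^16)^2 ≡ 1747^2 = 3052009 ≡ 1735 (mod 1933)
2^47 = 2^32 · 2^8 · 2^4 · 2^2 · 2^1 ≡ 1735 · 256 · 16 · 4 · 2 ≡ 1017 (mod 1933).
So M = 1017. Amara computes K = M^14 mod 1933.
1017^1 ≡ 1017 (mod 1933)
1017^2 = (1017^1)^2 ≡ 1017^2 = 1034289 ≡ 134 (mod 1933)
1017^4 = (1017^2)^2 ≡ 134^2 = 17956 ≡ 559 (mod 1933)
1017^8 = (1017^4)^2 ≡ 559^2 = 312481 ≡ 1268 (mod 1933)
1017^14 = 1017^8 · 1017^4 · 1017^2 ≡ 1268 · 559 · 134 ≡ 920 (mod 1933).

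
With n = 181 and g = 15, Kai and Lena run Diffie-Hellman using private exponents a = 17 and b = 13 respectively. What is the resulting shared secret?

Lena sends B = g^b mod n = 15^13 mod 181.
15^1 ≡ 15 (mod 181)
15^2 = (15^1)^2 ≡ 15^2 = 225 ≡ 44 (mod 181)
15^4 = (15^2)^2 ≡ 44^2 = 1936 ≡ 126 (mod 181)
15^8 = (15^4)^2 ≡ 126^2 = 15876 ≡ 129 (mod 181)
15^13 = 15^8 · 15^4 · 15^1 ≡ 129 · 126 · 15 ≡ 3 (mod 181).
So B = 3. Kai then computes K = B^a mod n = 3^17 mod 181.
3^1 ≡ 3 (mod 181)
3^2 = (3^1)^2 ≡ 3^2 = 9 ≡ 9 (mod 181)
3^4 = (3^2)^2 ≡ 9^2 = 81 ≡ 81 (mod 181)
3^8 = (3^4)^2 ≡ 81^2 = 6561 ≡ 45 (mod 181)
3^16 = (3^8)^2 ≡ 45^2 = 2025 ≡ 34 (mod 181)
3^17 = 3^16 · 3^1 ≡ 34 · 3 ≡ 102 (mod 181).

102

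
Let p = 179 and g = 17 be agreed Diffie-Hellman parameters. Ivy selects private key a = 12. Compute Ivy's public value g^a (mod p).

146

Public value = 17^12 (mod 179).
17^1 ≡ 17 (mod 179)
17^2 = (17^1)^2 ≡ 17^2 = 289 ≡ 110 (mod 179)
17^4 = (17^2)^2 ≡ 110^2 = 12100 ≡ 107 (mod 179)
17^8 = (17^4)^2 ≡ 107^2 = 11449 ≡ 172 (mod 179)
17^12 = 17^8 · 17^4 ≡ 172 · 107 ≡ 146 (mod 179).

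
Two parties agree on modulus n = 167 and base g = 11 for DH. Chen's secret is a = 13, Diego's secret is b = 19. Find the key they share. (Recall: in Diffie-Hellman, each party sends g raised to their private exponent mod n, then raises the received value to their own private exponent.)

Diego sends B = g^b mod n = 11^19 mod 167.
11^1 ≡ 11 (mod 167)
11^2 = (11^1)^2 ≡ 11^2 = 121 ≡ 121 (mod 167)
11^4 = (11^2)^2 ≡ 121^2 = 14641 ≡ 112 (mod 167)
11^8 = (11^4)^2 ≡ 112^2 = 12544 ≡ 19 (mod 167)
11^16 = (11^8)^2 ≡ 19^2 = 361 ≡ 27 (mod 167)
11^19 = 11^16 · 11^2 · 11^1 ≡ 27 · 121 · 11 ≡ 32 (mod 167).
So B = 32. Chen then computes K = B^a mod n = 32^13 mod 167.
32^1 ≡ 32 (mod 167)
32^2 = (32^1)^2 ≡ 32^2 = 1024 ≡ 22 (mod 167)
32^4 = (32^2)^2 ≡ 22^2 = 484 ≡ 150 (mod 167)
32^8 = (32^4)^2 ≡ 150^2 = 22500 ≡ 122 (mod 167)
32^13 = 32^8 · 32^4 · 32^1 ≡ 122 · 150 · 32 ≡ 98 (mod 167).

98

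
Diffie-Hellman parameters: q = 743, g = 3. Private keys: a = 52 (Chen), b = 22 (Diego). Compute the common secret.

Diego sends B = g^b mod q = 3^22 mod 743.
3^1 ≡ 3 (mod 743)
3^2 = (3^1)^2 ≡ 3^2 = 9 ≡ 9 (mod 743)
3^4 = (3^2)^2 ≡ 9^2 = 81 ≡ 81 (mod 743)
3^8 = (3^4)^2 ≡ 81^2 = 6561 ≡ 617 (mod 743)
3^16 = (3^8)^2 ≡ 617^2 = 380689 ≡ 273 (mod 743)
3^22 = 3^16 · 3^4 · 3^2 ≡ 273 · 81 · 9 ≡ 636 (mod 743).
So B = 636. Chen then computes K = B^a mod q = 636^52 mod 743.
636^1 ≡ 636 (mod 743)
636^2 = (636^1)^2 ≡ 636^2 = 404496 ≡ 304 (mod 743)
636^4 = (636^2)^2 ≡ 304^2 = 92416 ≡ 284 (mod 743)
636^8 = (636^4)^2 ≡ 284^2 = 80656 ≡ 412 (mod 743)
636^16 = (636^8)^2 ≡ 412^2 = 169744 ≡ 340 (mod 743)
636^32 = (636^16)^2 ≡ 340^2 = 115600 ≡ 435 (mod 743)
636^52 = 636^32 · 636^16 · 636^4 ≡ 435 · 340 · 284 ≡ 324 (mod 743).

324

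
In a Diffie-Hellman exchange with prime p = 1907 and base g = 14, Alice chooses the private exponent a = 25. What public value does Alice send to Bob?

Public value = 14^25 mod 1907.
14^1 ≡ 14 (mod 1907)
14^2 = (14^1)^2 ≡ 14^2 = 196 ≡ 196 (mod 1907)
14^4 = (14^2)^2 ≡ 196^2 = 38416 ≡ 276 (mod 1907)
14^8 = (14^4)^2 ≡ 276^2 = 76176 ≡ 1803 (mod 1907)
14^16 = (14^8)^2 ≡ 1803^2 = 3250809 ≡ 1281 (mod 1907)
14^25 = 14^16 · 14^8 · 14^1 ≡ 1281 · 1803 · 14 ≡ 1817 (mod 1907).

1817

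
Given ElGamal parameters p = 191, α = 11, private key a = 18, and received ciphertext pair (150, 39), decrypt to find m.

Shared mask s = c₁^a mod p = 150^18 mod 191.
150^1 ≡ 150 (mod 191)
150^2 = (150^1)^2 ≡ 150^2 = 22500 ≡ 153 (mod 191)
150^4 = (150^2)^2 ≡ 153^2 = 23409 ≡ 107 (mod 191)
150^8 = (150^4)^2 ≡ 107^2 = 11449 ≡ 180 (mod 191)
150^16 = (150^8)^2 ≡ 180^2 = 32400 ≡ 121 (mod 191)
150^18 = 150^16 · 150^2 ≡ 121 · 153 ≡ 177 (mod 191).
So s = 177; s⁻¹ ≡ 150 (mod 191).
m = c₂ · s⁻¹ mod 191 = 39 · 150 mod 191 = 120.

120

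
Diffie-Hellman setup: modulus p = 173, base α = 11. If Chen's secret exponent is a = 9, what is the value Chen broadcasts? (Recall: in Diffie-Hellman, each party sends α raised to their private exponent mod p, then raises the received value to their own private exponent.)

76

Public value = 11^9 mod 173.
11^1 ≡ 11 (mod 173)
11^2 = (11^1)^2 ≡ 11^2 = 121 ≡ 121 (mod 173)
11^4 = (11^2)^2 ≡ 121^2 = 14641 ≡ 109 (mod 173)
11^8 = (11^4)^2 ≡ 109^2 = 11881 ≡ 117 (mod 173)
11^9 = 11^8 · 11^1 ≡ 117 · 11 ≡ 76 (mod 173).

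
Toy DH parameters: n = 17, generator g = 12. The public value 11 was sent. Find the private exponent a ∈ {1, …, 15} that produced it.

Try successive powers of 12 modulo 17:
12^1 ≡ 12
12^2 ≡ 8
12^3 ≡ 11
Found: a = 3.

3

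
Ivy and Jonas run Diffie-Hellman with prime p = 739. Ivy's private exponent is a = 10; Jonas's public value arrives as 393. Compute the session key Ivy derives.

Shared key K = 393^10 mod 739.
393^1 ≡ 393 (mod 739)
393^2 = (393^1)^2 ≡ 393^2 = 154449 ≡ 737 (mod 739)
393^4 = (393^2)^2 ≡ 737^2 = 543169 ≡ 4 (mod 739)
393^8 = (393^4)^2 ≡ 4^2 = 16 ≡ 16 (mod 739)
393^10 = 393^8 · 393^2 ≡ 16 · 737 ≡ 707 (mod 739).

707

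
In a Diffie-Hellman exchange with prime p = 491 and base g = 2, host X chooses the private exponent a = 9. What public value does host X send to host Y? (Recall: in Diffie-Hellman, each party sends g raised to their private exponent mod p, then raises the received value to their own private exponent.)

Public value = 2^9 (mod 491).
2^1 ≡ 2 (mod 491)
2^2 = (2^1)^2 ≡ 2^2 = 4 ≡ 4 (mod 491)
2^4 = (2^2)^2 ≡ 4^2 = 16 ≡ 16 (mod 491)
2^8 = (2^4)^2 ≡ 16^2 = 256 ≡ 256 (mod 491)
2^9 = 2^8 · 2^1 ≡ 256 · 2 ≡ 21 (mod 491).

21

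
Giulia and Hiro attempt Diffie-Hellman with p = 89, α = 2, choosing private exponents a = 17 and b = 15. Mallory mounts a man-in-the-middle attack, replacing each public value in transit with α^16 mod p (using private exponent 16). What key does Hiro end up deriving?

67

Hiro receives Mallory's public value M = 2^16 mod 89 instead of the honest one.
2^1 ≡ 2 (mod 89)
2^2 = (2^1)^2 ≡ 2^2 = 4 ≡ 4 (mod 89)
2^4 = (2^2)^2 ≡ 4^2 = 16 ≡ 16 (mod 89)
2^8 = (2^4)^2 ≡ 16^2 = 256 ≡ 78 (mod 89)
2^16 = (2^8)^2 ≡ 78^2 = 6084 ≡ 32 (mod 89)
So M = 32. Hiro computes K = M^15 mod 89.
32^1 ≡ 32 (mod 89)
32^2 = (32^1)^2 ≡ 32^2 = 1024 ≡ 45 (mod 89)
32^4 = (32^2)^2 ≡ 45^2 = 2025 ≡ 67 (mod 89)
32^8 = (32^4)^2 ≡ 67^2 = 4489 ≡ 39 (mod 89)
32^15 = 32^8 · 32^4 · 32^2 · 32^1 ≡ 39 · 67 · 45 · 32 ≡ 67 (mod 89).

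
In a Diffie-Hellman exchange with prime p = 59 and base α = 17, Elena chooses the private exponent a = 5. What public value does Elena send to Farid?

22

Public value = 17^5 mod 59.
17^1 ≡ 17 (mod 59)
17^2 = (17^1)^2 ≡ 17^2 = 289 ≡ 53 (mod 59)
17^4 = (17^2)^2 ≡ 53^2 = 2809 ≡ 36 (mod 59)
17^5 = 17^4 · 17^1 ≡ 36 · 17 ≡ 22 (mod 59).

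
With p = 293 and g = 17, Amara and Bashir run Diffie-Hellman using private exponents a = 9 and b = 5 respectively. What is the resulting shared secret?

Amara sends A = g^a mod p = 17^9 mod 293.
17^1 ≡ 17 (mod 293)
17^2 = (17^1)^2 ≡ 17^2 = 289 ≡ 289 (mod 293)
17^4 = (17^2)^2 ≡ 289^2 = 83521 ≡ 16 (mod 293)
17^8 = (17^4)^2 ≡ 16^2 = 256 ≡ 256 (mod 293)
17^9 = 17^8 · 17^1 ≡ 256 · 17 ≡ 250 (mod 293).
So A = 250. Bashir then computes K = A^b mod p = 250^5 mod 293.
250^1 ≡ 250 (mod 293)
250^2 = (250^1)^2 ≡ 250^2 = 62500 ≡ 91 (mod 293)
250^4 = (250^2)^2 ≡ 91^2 = 8281 ≡ 77 (mod 293)
250^5 = 250^4 · 250^1 ≡ 77 · 250 ≡ 205 (mod 293).

205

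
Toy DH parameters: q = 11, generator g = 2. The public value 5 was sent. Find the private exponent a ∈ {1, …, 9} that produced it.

4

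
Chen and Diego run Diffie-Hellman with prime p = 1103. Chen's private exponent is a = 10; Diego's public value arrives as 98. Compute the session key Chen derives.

548

Shared key K = 98^10 mod 1103.
98^1 ≡ 98 (mod 1103)
98^2 = (98^1)^2 ≡ 98^2 = 9604 ≡ 780 (mod 1103)
98^4 = (98^2)^2 ≡ 780^2 = 608400 ≡ 647 (mod 1103)
98^8 = (98^4)^2 ≡ 647^2 = 418609 ≡ 572 (mod 1103)
98^10 = 98^8 · 98^2 ≡ 572 · 780 ≡ 548 (mod 1103).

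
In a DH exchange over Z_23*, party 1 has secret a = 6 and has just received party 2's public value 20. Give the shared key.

Shared key K = 20^6 mod 23.
20^1 ≡ 20 (mod 23)
20^2 = (20^1)^2 ≡ 20^2 = 400 ≡ 9 (mod 23)
20^4 = (20^2)^2 ≡ 9^2 = 81 ≡ 12 (mod 23)
20^6 = 20^4 · 20^2 ≡ 12 · 9 ≡ 16 (mod 23).

16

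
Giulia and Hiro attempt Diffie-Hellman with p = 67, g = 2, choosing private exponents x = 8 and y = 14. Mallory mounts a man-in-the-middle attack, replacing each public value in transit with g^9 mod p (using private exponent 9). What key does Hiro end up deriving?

22

Hiro receives Mallory's public value M = 2^9 mod 67 instead of the honest one.
2^1 ≡ 2 (mod 67)
2^2 = (2^1)^2 ≡ 2^2 = 4 ≡ 4 (mod 67)
2^4 = (2^2)^2 ≡ 4^2 = 16 ≡ 16 (mod 67)
2^8 = (2^4)^2 ≡ 16^2 = 256 ≡ 55 (mod 67)
2^9 = 2^8 · 2^1 ≡ 55 · 2 ≡ 43 (mod 67).
So M = 43. Hiro computes K = M^14 mod 67.
43^1 ≡ 43 (mod 67)
43^2 = (43^1)^2 ≡ 43^2 = 1849 ≡ 40 (mod 67)
43^4 = (43^2)^2 ≡ 40^2 = 1600 ≡ 59 (mod 67)
43^8 = (43^4)^2 ≡ 59^2 = 3481 ≡ 64 (mod 67)
43^14 = 43^8 · 43^4 · 43^2 ≡ 64 · 59 · 40 ≡ 22 (mod 67).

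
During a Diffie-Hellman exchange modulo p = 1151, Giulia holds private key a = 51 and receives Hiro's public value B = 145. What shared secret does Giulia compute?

Shared key K = 145^51 mod 1151.
145^1 ≡ 145 (mod 1151)
145^2 = (145^1)^2 ≡ 145^2 = 21025 ≡ 307 (mod 1151)
145^4 = (145^2)^2 ≡ 307^2 = 94249 ≡ 1018 (mod 1151)
145^8 = (145^4)^2 ≡ 1018^2 = 1036324 ≡ 424 (mod 1151)
145^16 = (145^8)^2 ≡ 424^2 = 179776 ≡ 220 (mod 1151)
145^32 = (145^16)^2 ≡ 220^2 = 48400 ≡ 58 (mod 1151)
145^51 = 145^32 · 145^16 · 145^2 · 145^1 ≡ 58 · 220 · 307 · 145 ≡ 957 (mod 1151).

957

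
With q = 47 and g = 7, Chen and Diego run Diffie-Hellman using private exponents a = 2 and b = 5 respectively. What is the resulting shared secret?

Diego sends B = g^b mod q = 7^5 mod 47.
7^1 ≡ 7 (mod 47)
7^2 = (7^1)^2 ≡ 7^2 = 49 ≡ 2 (mod 47)
7^4 = (7^2)^2 ≡ 2^2 = 4 ≡ 4 (mod 47)
7^5 = 7^4 · 7^1 ≡ 4 · 7 ≡ 28 (mod 47).
So B = 28. Chen then computes K = B^a mod q = 28^2 mod 47.
28^1 ≡ 28 (mod 47)
28^2 = (28^1)^2 ≡ 28^2 = 784 ≡ 32 (mod 47)

32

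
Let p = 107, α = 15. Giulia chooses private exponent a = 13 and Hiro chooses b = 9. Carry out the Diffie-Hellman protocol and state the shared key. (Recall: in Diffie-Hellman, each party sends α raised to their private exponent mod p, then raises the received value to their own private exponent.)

26

Hiro sends B = α^b mod p = 15^9 mod 107.
15^1 ≡ 15 (mod 107)
15^2 = (15^1)^2 ≡ 15^2 = 225 ≡ 11 (mod 107)
15^4 = (15^2)^2 ≡ 11^2 = 121 ≡ 14 (mod 107)
15^8 = (15^4)^2 ≡ 14^2 = 196 ≡ 89 (mod 107)
15^9 = 15^8 · 15^1 ≡ 89 · 15 ≡ 51 (mod 107).
So B = 51. Giulia then computes K = B^a mod p = 51^13 mod 107.
51^1 ≡ 51 (mod 107)
51^2 = (51^1)^2 ≡ 51^2 = 2601 ≡ 33 (mod 107)
51^4 = (51^2)^2 ≡ 33^2 = 1089 ≡ 19 (mod 107)
51^8 = (51^4)^2 ≡ 19^2 = 361 ≡ 40 (mod 107)
51^13 = 51^8 · 51^4 · 51^1 ≡ 40 · 19 · 51 ≡ 26 (mod 107).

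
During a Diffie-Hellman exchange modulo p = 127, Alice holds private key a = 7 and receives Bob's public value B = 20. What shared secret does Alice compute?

20

Shared key K = 20^7 mod 127.
20^1 ≡ 20 (mod 127)
20^2 = (20^1)^2 ≡ 20^2 = 400 ≡ 19 (mod 127)
20^4 = (20^2)^2 ≡ 19^2 = 361 ≡ 107 (mod 127)
20^7 = 20^4 · 20^2 · 20^1 ≡ 107 · 19 · 20 ≡ 20 (mod 127).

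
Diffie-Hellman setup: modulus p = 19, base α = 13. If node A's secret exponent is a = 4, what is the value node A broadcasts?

4

Public value = 13^4 mod 19.
13^1 ≡ 13 (mod 19)
13^2 = (13^1)^2 ≡ 13^2 = 169 ≡ 17 (mod 19)
13^4 = (13^2)^2 ≡ 17^2 = 289 ≡ 4 (mod 19)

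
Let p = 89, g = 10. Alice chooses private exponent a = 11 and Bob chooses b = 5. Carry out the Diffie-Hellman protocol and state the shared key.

55

Alice sends A = g^a mod p = 10^11 mod 89.
10^1 ≡ 10 (mod 89)
10^2 = (10^1)^2 ≡ 10^2 = 100 ≡ 11 (mod 89)
10^4 = (10^2)^2 ≡ 11^2 = 121 ≡ 32 (mod 89)
10^8 = (10^4)^2 ≡ 32^2 = 1024 ≡ 45 (mod 89)
10^11 = 10^8 · 10^2 · 10^1 ≡ 45 · 11 · 10 ≡ 55 (mod 89).
So A = 55. Bob then computes K = A^b mod p = 55^5 mod 89.
55^1 ≡ 55 (mod 89)
55^2 = (55^1)^2 ≡ 55^2 = 3025 ≡ 88 (mod 89)
55^4 = (55^2)^2 ≡ 88^2 = 7744 ≡ 1 (mod 89)
55^5 = 55^4 · 55^1 ≡ 1 · 55 ≡ 55 (mod 89).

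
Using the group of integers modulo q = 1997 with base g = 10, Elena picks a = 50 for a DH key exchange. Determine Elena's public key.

1289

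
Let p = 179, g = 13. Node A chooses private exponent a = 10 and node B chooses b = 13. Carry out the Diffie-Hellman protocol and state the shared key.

156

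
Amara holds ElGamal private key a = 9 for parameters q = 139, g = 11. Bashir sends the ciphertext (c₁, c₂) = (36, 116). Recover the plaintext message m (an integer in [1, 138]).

45

Shared mask s = c₁^a mod q = 36^9 mod 139.
36^1 ≡ 36 (mod 139)
36^2 = (36^1)^2 ≡ 36^2 = 1296 ≡ 45 (mod 139)
36^4 = (36^2)^2 ≡ 45^2 = 2025 ≡ 79 (mod 139)
36^8 = (36^4)^2 ≡ 79^2 = 6241 ≡ 125 (mod 139)
36^9 = 36^8 · 36^1 ≡ 125 · 36 ≡ 52 (mod 139).
So s = 52; s⁻¹ ≡ 131 (mod 139).
m = c₂ · s⁻¹ mod 139 = 116 · 131 mod 139 = 45.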